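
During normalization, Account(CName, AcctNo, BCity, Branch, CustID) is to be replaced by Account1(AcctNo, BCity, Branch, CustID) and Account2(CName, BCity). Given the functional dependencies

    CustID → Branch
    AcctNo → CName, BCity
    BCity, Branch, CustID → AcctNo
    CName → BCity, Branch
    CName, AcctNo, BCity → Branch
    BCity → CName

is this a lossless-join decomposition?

Common attributes: Account1 ∩ Account2 = {BCity}.
Closure of {BCity}: BCity → CName applies, adding CName; CName → BCity, Branch applies, adding Branch. So (BCity)⁺ = {CName, BCity, Branch}.
This closure contains every attribute of Account2, so Account1 ∩ Account2 → Account2. The join is lossless.

Yes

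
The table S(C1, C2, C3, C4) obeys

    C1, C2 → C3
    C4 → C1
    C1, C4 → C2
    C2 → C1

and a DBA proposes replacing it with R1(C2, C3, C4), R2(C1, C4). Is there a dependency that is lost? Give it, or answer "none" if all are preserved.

C2 → C1

Check C2 → C1: no single fragment contains all of {C1, C2}, and the restricted closure of {C2} across the fragments never reaches {C1}.
C1, C2 → C3 is preserved.
C4 → C1 is preserved.
C1, C4 → C2 is preserved.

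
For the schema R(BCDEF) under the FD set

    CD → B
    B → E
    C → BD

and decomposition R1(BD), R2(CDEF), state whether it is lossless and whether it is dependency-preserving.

lossy and not dependency-preserving

Lossless test: (D)⁺ = {D}, which is a superkey of neither fragment — lossy.
Dependency preservation: the restricted closure of {CD} across the fragments never reaches {B}, so CD → B cannot be enforced without a join — not preserved.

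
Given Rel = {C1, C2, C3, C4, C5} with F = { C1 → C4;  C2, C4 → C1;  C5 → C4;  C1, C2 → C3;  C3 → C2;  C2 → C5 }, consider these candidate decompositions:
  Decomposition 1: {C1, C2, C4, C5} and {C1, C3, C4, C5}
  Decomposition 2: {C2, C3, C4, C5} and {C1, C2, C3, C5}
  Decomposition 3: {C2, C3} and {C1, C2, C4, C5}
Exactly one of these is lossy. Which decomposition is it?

Decomposition 1: common = {C1, C4, C5}, closure = {C1, C4, C5} → lossy.
Decomposition 2: common = {C2, C3, C5}, closure = {C1, C2, C3, C4, C5} → lossless.
Decomposition 3: common = {C2}, closure = {C1, C2, C3, C4, C5} → lossless.

Decomposition 1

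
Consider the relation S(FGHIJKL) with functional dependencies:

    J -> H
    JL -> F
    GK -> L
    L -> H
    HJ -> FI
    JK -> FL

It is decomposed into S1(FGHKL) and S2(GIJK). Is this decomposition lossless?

No

Common attributes: S1 ∩ S2 = {GK}.
Closure of {GK}: GK → L applies, adding L; L → H applies, adding H. So (GK)⁺ = {GHKL}.
The closure contains neither all of S1 = {FGHKL} nor all of S2 = {GIJK}, so the common attributes are not a superkey of either fragment. The join is lossy.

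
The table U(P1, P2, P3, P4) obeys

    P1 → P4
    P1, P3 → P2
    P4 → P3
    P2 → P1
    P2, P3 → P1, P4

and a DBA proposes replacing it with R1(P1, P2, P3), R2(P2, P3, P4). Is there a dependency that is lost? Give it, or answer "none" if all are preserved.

P1 → P4: restricted closure across fragments reaches P4.
P1, P3 → P2 lies within R1.
P4 → P3 lies within R2.
P2 → P1 lies within R1.
P2, P3 → P1, P4: restricted closure across fragments reaches P1, P4.
Every dependency is enforceable on the fragments, so the decomposition is dependency-preserving.

none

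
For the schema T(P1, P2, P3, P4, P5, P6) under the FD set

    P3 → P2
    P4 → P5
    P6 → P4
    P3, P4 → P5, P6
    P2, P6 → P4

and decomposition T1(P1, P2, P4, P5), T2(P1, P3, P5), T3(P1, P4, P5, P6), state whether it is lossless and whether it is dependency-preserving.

lossy and not dependency-preserving

Lossless test (chase): applying each FD to every pair of rows produces no changes in the tableau, so no row becomes fully distinguished — the join is lossy.
Dependency preservation: the restricted closure of {P3} across the fragments never reaches {P2}, so P3 → P2 cannot be enforced without a join — not preserved.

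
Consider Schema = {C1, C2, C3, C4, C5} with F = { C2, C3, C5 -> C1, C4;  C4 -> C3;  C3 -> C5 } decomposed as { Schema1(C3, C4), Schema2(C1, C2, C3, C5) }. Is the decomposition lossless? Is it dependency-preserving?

Lossless test: (C3)⁺ = {C3, C5}, which is a superkey of neither fragment — lossy.
Dependency preservation: the restricted closure of {C2, C3, C5} across the fragments never reaches {C1, C4}, so C2, C3, C5 → C1, C4 cannot be enforced without a join — not preserved.

lossy and not dependency-preserving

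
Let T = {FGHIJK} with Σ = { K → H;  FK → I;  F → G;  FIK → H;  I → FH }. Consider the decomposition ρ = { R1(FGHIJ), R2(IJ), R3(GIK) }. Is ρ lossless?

Chase test. Columns are FGHIJK; row i has aⱼ where attribute j ∈ Ri, else bᵢⱼ.
Initial tableau (one row per fragment):
  row 1: a1 a2 a3 a4 a5 b16
  row 2: b21 b22 b23 a4 a5 b26
  row 3: b31 a2 b33 a4 b35 a6
Rows 1 and 2 agree on I; apply I→FH and equate their FH entries.
Rows 1 and 3 agree on I; apply I→FH and equate their FH entries.
Rows 1 and 2 agree on F; apply F→G and equate their G entries.
No row becomes fully distinguished — the join is lossy.

No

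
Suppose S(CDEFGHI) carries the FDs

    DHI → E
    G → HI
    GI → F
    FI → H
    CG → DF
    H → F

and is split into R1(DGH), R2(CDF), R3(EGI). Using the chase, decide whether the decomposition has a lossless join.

Chase test. Columns are CDEFGHI; row i has aⱼ where attribute j ∈ Ri, else bᵢⱼ.
Initial tableau (one row per fragment):
  row 1: b11 a2 b13 b14 a5 a6 b17
  row 2: a1 a2 b23 a4 b25 b26 b27
  row 3: b31 b32 a3 b34 a5 b36 a7
Rows 1 and 3 agree on G; apply G→HI and equate their HI entries.
Rows 1 and 3 agree on GI; apply GI→F and equate their F entries.
No row becomes fully distinguished — the join is lossy.

No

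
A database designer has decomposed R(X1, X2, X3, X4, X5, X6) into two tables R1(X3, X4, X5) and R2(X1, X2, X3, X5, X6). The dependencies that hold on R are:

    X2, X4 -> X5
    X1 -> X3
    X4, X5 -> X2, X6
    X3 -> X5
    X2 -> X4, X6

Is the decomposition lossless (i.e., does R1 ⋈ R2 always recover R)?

Common attributes: R1 ∩ R2 = {X3, X5}.
No dependency enlarges {X3, X5}, so (X3, X5)⁺ = {X3, X5}.
The closure contains neither all of R1 = {X3, X4, X5} nor all of R2 = {X1, X2, X3, X5, X6}, so the common attributes are not a superkey of either fragment. The join is lossy.

No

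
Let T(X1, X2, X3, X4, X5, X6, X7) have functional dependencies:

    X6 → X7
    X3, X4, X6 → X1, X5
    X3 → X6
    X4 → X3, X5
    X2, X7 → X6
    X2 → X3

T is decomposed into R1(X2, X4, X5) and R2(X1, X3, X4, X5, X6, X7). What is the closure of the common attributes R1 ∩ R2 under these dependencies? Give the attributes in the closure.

R1 ∩ R2 = {X4, X5}.
X4 → X3, X5 applies, adding X3
X3 → X6 applies, adding X6
X6 → X7 applies, adding X7
X3, X4, X6 → X1, X5 applies, adding X1
Closure: {X1, X3, X4, X5, X6, X7}.

X1, X3, X4, X5, X6, X7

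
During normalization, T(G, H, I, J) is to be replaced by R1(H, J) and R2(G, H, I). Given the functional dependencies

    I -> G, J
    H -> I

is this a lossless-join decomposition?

Yes

Common attributes: R1 ∩ R2 = {H}.
Closure of {H}: H → I applies, adding I; I → G, J applies, adding G, J. So (H)⁺ = {G, H, I, J}.
This closure contains every attribute of R1, so R1 ∩ R2 → R1. The join is lossless.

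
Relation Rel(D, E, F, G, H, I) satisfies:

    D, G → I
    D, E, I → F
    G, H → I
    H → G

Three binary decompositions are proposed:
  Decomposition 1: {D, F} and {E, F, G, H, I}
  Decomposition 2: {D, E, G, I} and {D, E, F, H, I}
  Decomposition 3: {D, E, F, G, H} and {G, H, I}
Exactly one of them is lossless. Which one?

Decomposition 1: common = {F}, closure = {F} → lossy.
Decomposition 2: common = {D, E, I}, closure = {D, E, F, I} → lossy.
Decomposition 3: common = {G, H}, closure = {G, H, I} → lossless.

Decomposition 3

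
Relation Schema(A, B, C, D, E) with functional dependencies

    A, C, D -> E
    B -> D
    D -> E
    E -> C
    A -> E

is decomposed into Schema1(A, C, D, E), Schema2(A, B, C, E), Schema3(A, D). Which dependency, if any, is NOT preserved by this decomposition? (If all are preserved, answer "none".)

Check B → D: no single fragment contains all of {B, D}, and the restricted closure of {B} across the fragments never reaches {D}.
A, C, D → E is preserved.
D → E is preserved.
E → C is preserved.
A → E is preserved.

B -> D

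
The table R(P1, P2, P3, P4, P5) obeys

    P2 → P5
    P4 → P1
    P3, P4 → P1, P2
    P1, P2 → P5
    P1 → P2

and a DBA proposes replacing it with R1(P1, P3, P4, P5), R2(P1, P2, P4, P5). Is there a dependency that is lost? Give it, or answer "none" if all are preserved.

P2 → P5 lies within R2.
P4 → P1 lies within R1.
P3, P4 → P1, P2: restricted closure across fragments reaches P1, P2.
P1, P2 → P5 lies within R2.
P1 → P2 lies within R2.
Every dependency is enforceable on the fragments, so the decomposition is dependency-preserving.

none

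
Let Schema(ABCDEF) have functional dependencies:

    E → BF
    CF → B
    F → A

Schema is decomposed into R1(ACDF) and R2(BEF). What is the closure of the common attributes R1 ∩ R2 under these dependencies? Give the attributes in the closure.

R1 ∩ R2 = {F}.
F → A applies, adding A
Closure: {AF}.

AF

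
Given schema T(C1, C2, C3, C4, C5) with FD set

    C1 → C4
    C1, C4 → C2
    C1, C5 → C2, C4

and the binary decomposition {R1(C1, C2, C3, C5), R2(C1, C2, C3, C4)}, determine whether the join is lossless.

Yes

Common attributes: R1 ∩ R2 = {C1, C2, C3}.
Closure of {C1, C2, C3}: C1 → C4 applies, adding C4. So (C1, C2, C3)⁺ = {C1, C2, C3, C4}.
This closure contains every attribute of R2, so R1 ∩ R2 → R2. The join is lossless.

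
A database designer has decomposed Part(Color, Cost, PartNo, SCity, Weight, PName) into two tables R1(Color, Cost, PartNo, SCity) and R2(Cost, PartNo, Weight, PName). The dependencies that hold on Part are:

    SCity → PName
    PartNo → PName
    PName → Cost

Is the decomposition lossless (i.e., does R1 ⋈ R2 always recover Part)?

No

Common attributes: R1 ∩ R2 = {Cost, PartNo}.
Closure of {Cost, PartNo}: PartNo → PName applies, adding PName. So (Cost, PartNo)⁺ = {Cost, PartNo, PName}.
The closure contains neither all of R1 = {Color, Cost, PartNo, SCity} nor all of R2 = {Cost, PartNo, Weight, PName}, so the common attributes are not a superkey of either fragment. The join is lossy.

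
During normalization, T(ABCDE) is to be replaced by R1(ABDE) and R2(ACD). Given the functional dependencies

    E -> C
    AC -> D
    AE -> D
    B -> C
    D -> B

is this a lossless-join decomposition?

Yes

Common attributes: R1 ∩ R2 = {AD}.
Closure of {AD}: D → B applies, adding B; B → C applies, adding C. So (AD)⁺ = {ABCD}.
This closure contains every attribute of R2, so R1 ∩ R2 → R2. The join is lossless.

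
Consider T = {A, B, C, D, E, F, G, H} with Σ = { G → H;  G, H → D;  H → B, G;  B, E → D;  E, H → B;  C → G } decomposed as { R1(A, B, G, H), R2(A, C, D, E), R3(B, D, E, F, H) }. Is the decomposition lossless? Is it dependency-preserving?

Lossless test (chase): Rows 1 and 3 agree on H; apply H→B, G and equate their B, G entries. Rows 1 and 3 agree on G, H; apply G, H→D and equate their D entries. No row becomes fully distinguished — the join is lossy.
Dependency preservation: the restricted closure of {C} across the fragments never reaches {G}, so C → G cannot be enforced without a join — not preserved.

lossy and not dependency-preserving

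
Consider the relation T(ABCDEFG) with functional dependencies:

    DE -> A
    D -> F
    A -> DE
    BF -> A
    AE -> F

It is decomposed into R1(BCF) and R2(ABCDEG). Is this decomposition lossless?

No

Common attributes: R1 ∩ R2 = {BC}.
No dependency enlarges {BC}, so (BC)⁺ = {BC}.
The closure contains neither all of R1 = {BCF} nor all of R2 = {ABCDEG}, so the common attributes are not a superkey of either fragment. The join is lossy.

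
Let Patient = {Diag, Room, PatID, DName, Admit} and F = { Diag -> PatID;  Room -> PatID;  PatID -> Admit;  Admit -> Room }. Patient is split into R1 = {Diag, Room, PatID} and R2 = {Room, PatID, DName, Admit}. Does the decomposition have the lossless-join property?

No

Common attributes: R1 ∩ R2 = {Room, PatID}.
Closure of {Room, PatID}: PatID → Admit applies, adding Admit. So (Room, PatID)⁺ = {Room, PatID, Admit}.
The closure contains neither all of R1 = {Diag, Room, PatID} nor all of R2 = {Room, PatID, DName, Admit}, so the common attributes are not a superkey of either fragment. The join is lossy.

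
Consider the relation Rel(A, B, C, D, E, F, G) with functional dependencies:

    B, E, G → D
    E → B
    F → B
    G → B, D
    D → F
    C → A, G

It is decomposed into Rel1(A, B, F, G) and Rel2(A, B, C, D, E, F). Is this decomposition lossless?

No

Common attributes: Rel1 ∩ Rel2 = {A, B, F}.
No dependency enlarges {A, B, F}, so (A, B, F)⁺ = {A, B, F}.
The closure contains neither all of Rel1 = {A, B, F, G} nor all of Rel2 = {A, B, C, D, E, F}, so the common attributes are not a superkey of either fragment. The join is lossy.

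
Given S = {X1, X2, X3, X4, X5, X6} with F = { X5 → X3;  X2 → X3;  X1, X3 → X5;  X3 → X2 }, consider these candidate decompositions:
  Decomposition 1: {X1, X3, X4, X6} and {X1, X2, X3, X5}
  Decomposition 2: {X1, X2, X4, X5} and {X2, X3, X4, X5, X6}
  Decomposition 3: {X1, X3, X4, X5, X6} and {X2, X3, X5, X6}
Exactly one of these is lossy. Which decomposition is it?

Decomposition 1: common = {X1, X3}, closure = {X1, X2, X3, X5} → lossless.
Decomposition 2: common = {X2, X4, X5}, closure = {X2, X3, X4, X5} → lossy.
Decomposition 3: common = {X3, X5, X6}, closure = {X2, X3, X5, X6} → lossless.

Decomposition 2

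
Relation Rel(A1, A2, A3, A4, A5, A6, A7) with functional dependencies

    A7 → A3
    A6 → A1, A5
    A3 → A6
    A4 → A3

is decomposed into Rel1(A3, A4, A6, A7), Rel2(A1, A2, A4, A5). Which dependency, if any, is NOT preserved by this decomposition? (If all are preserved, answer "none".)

Check A6 → A1, A5: no single fragment contains all of {A1, A5, A6}, and the restricted closure of {A6} across the fragments never reaches {A1, A5}.
A7 → A3 is preserved.
A3 → A6 is preserved.
A4 → A3 is preserved.

A6 → A1, A5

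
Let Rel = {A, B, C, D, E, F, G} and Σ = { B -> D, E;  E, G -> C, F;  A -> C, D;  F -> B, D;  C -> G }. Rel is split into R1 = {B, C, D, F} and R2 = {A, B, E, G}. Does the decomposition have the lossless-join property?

Common attributes: R1 ∩ R2 = {B}.
Closure of {B}: B → D, E applies, adding D, E. So (B)⁺ = {B, D, E}.
The closure contains neither all of R1 = {B, C, D, F} nor all of R2 = {A, B, E, G}, so the common attributes are not a superkey of either fragment. The join is lossy.

No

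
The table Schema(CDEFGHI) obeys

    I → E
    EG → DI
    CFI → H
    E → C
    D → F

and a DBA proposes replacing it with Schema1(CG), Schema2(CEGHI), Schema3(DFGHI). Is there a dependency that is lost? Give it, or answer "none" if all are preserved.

none

I → E lies within Schema2.
EG → DI: restricted closure across fragments reaches DI.
CFI → H: restricted closure across fragments reaches H.
E → C lies within Schema2.
D → F lies within Schema3.
Every dependency is enforceable on the fragments, so the decomposition is dependency-preserving.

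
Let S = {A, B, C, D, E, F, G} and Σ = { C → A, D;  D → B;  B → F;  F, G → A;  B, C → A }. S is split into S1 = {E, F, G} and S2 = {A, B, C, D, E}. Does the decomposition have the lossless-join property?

Common attributes: S1 ∩ S2 = {E}.
No dependency enlarges {E}, so (E)⁺ = {E}.
The closure contains neither all of S1 = {E, F, G} nor all of S2 = {A, B, C, D, E}, so the common attributes are not a superkey of either fragment. The join is lossy.

No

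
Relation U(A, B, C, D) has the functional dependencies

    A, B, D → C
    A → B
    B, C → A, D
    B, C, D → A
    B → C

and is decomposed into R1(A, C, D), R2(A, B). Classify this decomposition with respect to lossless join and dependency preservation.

lossless and dependency-preserving

Lossless test: (A)⁺ = {A, B, C, D}, which contains all of one fragment — lossless.
Dependency preservation: A, B, D → C; B, C → A, D; B, C, D → A; B → C are not contained in any single fragment, but the restricted closure of each left-hand side across the fragments still reaches the right-hand side; the remaining FDs each lie inside some fragment. All dependencies are preserved.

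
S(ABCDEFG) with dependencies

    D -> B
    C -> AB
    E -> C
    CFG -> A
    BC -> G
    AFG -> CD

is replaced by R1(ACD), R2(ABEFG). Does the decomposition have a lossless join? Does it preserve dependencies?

lossy and not dependency-preserving

Lossless test: (A)⁺ = {A}, which is a superkey of neither fragment — lossy.
Dependency preservation: the restricted closure of {D} across the fragments never reaches {B}, so D → B cannot be enforced without a join — not preserved.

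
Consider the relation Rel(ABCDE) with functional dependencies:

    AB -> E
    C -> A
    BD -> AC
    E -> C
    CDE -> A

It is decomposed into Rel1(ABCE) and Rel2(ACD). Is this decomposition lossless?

Common attributes: Rel1 ∩ Rel2 = {AC}.
No dependency enlarges {AC}, so (AC)⁺ = {AC}.
The closure contains neither all of Rel1 = {ABCE} nor all of Rel2 = {ACD}, so the common attributes are not a superkey of either fragment. The join is lossy.

No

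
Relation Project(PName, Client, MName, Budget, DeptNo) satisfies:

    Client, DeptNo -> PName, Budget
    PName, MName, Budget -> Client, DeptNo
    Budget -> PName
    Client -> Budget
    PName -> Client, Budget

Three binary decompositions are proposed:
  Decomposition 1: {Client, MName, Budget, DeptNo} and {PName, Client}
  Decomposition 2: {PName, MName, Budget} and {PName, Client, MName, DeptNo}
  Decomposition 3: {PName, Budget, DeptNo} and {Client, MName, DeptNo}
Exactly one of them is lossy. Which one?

Decomposition 3

Decomposition 1: common = {Client}, closure = {PName, Client, Budget} → lossless.
Decomposition 2: common = {PName, MName}, closure = {PName, Client, MName, Budget, DeptNo} → lossless.
Decomposition 3: common = {DeptNo}, closure = {DeptNo} → lossy.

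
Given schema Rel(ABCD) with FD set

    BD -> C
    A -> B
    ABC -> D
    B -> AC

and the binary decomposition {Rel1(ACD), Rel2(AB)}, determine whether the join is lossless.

Common attributes: Rel1 ∩ Rel2 = {A}.
Closure of {A}: A → B applies, adding B; B → AC applies, adding C; ABC → D applies, adding D. So (A)⁺ = {ABCD}.
This closure contains every attribute of Rel1, so Rel1 ∩ Rel2 → Rel1. The join is lossless.

Yes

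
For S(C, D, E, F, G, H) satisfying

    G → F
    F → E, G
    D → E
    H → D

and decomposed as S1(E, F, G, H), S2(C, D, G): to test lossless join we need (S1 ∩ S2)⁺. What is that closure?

S1 ∩ S2 = {G}.
G → F applies, adding F
F → E, G applies, adding E
Closure: {E, F, G}.

E, F, G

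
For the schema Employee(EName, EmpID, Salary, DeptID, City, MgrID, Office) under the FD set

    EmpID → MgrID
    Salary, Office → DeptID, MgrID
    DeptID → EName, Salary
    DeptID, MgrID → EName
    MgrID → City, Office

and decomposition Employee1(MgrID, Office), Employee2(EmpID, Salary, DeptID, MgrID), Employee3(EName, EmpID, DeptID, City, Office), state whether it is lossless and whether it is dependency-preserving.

Lossless test (chase): Rows 2 and 3 agree on EmpID; apply EmpID→MgrID and equate their MgrID entries. Rows 2 and 3 agree on DeptID; apply DeptID→EName, Salary and equate their EName, Salary entries. Rows 1 and 2 agree on MgrID; apply MgrID→City, Office and equate their City, Office entries. Rows 1 and 3 agree on MgrID; apply MgrID→City, Office and equate their City, Office entries. Row 2 is now all distinguished symbols — the join is lossless.
Dependency preservation: the restricted closure of {Salary, Office} across the fragments never reaches {DeptID, MgrID}, so Salary, Office → DeptID, MgrID cannot be enforced without a join — not preserved.

lossless but not dependency-preserving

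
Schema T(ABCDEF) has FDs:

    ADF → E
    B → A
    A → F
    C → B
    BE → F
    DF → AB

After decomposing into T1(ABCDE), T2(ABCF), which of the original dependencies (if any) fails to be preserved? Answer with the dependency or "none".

Check DF → AB: no single fragment contains all of {ABDF}, and the restricted closure of {DF} across the fragments never reaches {AB}.
ADF → E is preserved.
B → A is preserved.
A → F is preserved.
C → B is preserved.
BE → F is preserved.

DF → AB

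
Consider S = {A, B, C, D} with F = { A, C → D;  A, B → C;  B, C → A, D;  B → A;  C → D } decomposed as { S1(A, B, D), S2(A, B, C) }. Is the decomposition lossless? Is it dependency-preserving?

lossless but not dependency-preserving

Lossless test: (A, B)⁺ = {A, B, C, D}, which contains all of one fragment — lossless.
Dependency preservation: the restricted closure of {A, C} across the fragments never reaches {D}, so A, C → D cannot be enforced without a join — not preserved.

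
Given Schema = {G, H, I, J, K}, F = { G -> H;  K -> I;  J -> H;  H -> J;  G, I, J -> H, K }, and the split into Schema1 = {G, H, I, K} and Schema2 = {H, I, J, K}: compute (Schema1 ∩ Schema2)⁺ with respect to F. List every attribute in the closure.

H, I, J, K

Schema1 ∩ Schema2 = {H, I, K}.
H → J applies, adding J
Closure: {H, I, J, K}.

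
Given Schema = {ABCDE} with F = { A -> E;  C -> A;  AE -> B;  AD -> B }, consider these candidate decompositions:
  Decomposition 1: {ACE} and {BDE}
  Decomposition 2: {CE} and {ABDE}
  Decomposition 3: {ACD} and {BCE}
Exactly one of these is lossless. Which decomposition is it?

Decomposition 1: common = {E}, closure = {E} → lossy.
Decomposition 2: common = {E}, closure = {E} → lossy.
Decomposition 3: common = {C}, closure = {ABCE} → lossless.

Decomposition 3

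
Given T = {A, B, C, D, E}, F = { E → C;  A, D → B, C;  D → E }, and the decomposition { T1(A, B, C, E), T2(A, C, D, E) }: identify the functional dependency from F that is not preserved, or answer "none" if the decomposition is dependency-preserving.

Check A, D → B, C: no single fragment contains all of {A, B, C, D}, and the restricted closure of {A, D} across the fragments never reaches {B, C}.
E → C is preserved.
D → E is preserved.

A, D → B, C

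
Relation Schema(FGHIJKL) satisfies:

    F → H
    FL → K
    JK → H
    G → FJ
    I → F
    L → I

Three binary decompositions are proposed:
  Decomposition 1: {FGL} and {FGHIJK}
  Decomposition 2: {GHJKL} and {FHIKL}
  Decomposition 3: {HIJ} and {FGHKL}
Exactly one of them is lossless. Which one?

Decomposition 1: common = {FG}, closure = {FGHJ} → lossy.
Decomposition 2: common = {HKL}, closure = {FHIKL} → lossless.
Decomposition 3: common = {H}, closure = {H} → lossy.

Decomposition 2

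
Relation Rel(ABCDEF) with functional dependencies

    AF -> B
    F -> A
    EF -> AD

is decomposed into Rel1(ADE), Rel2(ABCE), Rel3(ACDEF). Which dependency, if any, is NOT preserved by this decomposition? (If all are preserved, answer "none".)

Check AF → B: no single fragment contains all of {ABF}, and the restricted closure of {AF} across the fragments never reaches {B}.
F → A is preserved.
EF → AD is preserved.

AF -> B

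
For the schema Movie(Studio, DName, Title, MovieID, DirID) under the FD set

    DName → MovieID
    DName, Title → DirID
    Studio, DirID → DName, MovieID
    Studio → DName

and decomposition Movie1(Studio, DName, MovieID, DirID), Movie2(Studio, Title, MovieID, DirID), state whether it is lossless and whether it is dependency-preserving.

lossless but not dependency-preserving

Lossless test: (Studio, MovieID, DirID)⁺ = {Studio, DName, MovieID, DirID}, which contains all of one fragment — lossless.
Dependency preservation: the restricted closure of {DName, Title} across the fragments never reaches {DirID}, so DName, Title → DirID cannot be enforced without a join — not preserved.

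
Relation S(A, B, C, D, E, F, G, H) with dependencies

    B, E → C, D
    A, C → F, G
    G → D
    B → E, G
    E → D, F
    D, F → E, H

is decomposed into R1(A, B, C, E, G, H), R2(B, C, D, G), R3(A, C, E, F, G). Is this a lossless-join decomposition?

Yes

Chase test. Columns are A, B, C, D, E, F, G, H; row i has aⱼ where attribute j ∈ Ri, else bᵢⱼ.
Initial tableau (one row per fragment):
  row 1: a1 a2 a3 b14 a5 b16 a7 a8
  row 2: b21 a2 a3 a4 b25 b26 a7 b28
  row 3: a1 b32 a3 b34 a5 a6 a7 b38
Rows 1 and 3 agree on A, C; apply A, C→F, G and equate their F, G entries.
Rows 1 and 2 agree on G; apply G→D and equate their D entries.
Rows 1 and 3 agree on G; apply G→D and equate their D entries.
Rows 1 and 2 agree on B; apply B→E, G and equate their E, G entries.
Rows 1 and 2 agree on E; apply E→D, F and equate their D, F entries.
Rows 1 and 2 agree on D, F; apply D, F→E, H and equate their E, H entries.
Rows 1 and 3 agree on D, F; apply D, F→E, H and equate their E, H entries.
Row 1 is now all distinguished symbols — the join is lossless.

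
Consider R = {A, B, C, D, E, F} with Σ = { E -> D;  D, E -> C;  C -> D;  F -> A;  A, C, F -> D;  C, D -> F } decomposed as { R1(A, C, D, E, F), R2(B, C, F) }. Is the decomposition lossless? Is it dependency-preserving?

lossy but dependency-preserving

Lossless test: (C, F)⁺ = {A, C, D, F}, which is a superkey of neither fragment — lossy.
Dependency preservation: every FD's attributes lie within a single fragment, so each can be enforced locally — preserved.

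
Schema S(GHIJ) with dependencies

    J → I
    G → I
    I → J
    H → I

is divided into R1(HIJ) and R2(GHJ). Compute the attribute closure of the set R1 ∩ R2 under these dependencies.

HIJ

R1 ∩ R2 = {HJ}.
J → I applies, adding I
Closure: {HIJ}.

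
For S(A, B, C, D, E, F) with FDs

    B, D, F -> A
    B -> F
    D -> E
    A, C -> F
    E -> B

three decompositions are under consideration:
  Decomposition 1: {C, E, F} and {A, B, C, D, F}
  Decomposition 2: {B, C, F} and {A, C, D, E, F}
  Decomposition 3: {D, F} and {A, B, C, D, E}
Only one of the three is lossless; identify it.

Decomposition 1: common = {C, F}, closure = {C, F} → lossy.
Decomposition 2: common = {C, F}, closure = {C, F} → lossy.
Decomposition 3: common = {D}, closure = {A, B, D, E, F} → lossless.

Decomposition 3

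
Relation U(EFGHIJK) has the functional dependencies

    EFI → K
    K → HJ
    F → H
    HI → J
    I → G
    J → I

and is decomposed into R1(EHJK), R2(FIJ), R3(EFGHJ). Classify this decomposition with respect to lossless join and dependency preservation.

Lossless test (chase): Rows 2 and 3 agree on F; apply F→H and equate their H entries. Rows 1 and 2 agree on J; apply J→I and equate their I entries. Rows 1 and 3 agree on J; apply J→I and equate their I entries. Rows 1 and 2 agree on I; apply I→G and equate their G entries. Rows 1 and 3 agree on I; apply I→G and equate their G entries. No row becomes fully distinguished — the join is lossy.
Dependency preservation: the restricted closure of {EFI} across the fragments never reaches {K}, so EFI → K cannot be enforced without a join — not preserved.

lossy and not dependency-preserving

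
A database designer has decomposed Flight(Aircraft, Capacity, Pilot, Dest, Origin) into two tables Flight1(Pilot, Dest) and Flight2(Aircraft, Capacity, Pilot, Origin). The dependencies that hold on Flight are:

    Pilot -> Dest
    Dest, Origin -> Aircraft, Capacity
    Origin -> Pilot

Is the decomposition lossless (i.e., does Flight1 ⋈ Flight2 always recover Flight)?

Common attributes: Flight1 ∩ Flight2 = {Pilot}.
Closure of {Pilot}: Pilot → Dest applies, adding Dest. So (Pilot)⁺ = {Pilot, Dest}.
This closure contains every attribute of Flight1, so Flight1 ∩ Flight2 → Flight1. The join is lossless.

Yes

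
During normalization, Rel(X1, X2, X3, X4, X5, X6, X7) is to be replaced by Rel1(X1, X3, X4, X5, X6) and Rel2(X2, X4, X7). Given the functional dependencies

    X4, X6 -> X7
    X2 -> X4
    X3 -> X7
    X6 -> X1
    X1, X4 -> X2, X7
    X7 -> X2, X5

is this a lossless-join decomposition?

No

Common attributes: Rel1 ∩ Rel2 = {X4}.
No dependency enlarges {X4}, so (X4)⁺ = {X4}.
The closure contains neither all of Rel1 = {X1, X3, X4, X5, X6} nor all of Rel2 = {X2, X4, X7}, so the common attributes are not a superkey of either fragment. The join is lossy.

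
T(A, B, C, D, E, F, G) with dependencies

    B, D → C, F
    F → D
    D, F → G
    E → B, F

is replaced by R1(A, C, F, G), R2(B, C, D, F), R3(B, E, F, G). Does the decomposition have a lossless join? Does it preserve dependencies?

lossy but dependency-preserving

Lossless test (chase): Rows 1 and 2 agree on F; apply F→D and equate their D entries. Rows 1 and 3 agree on F; apply F→D and equate their D entries. Rows 1 and 2 agree on D, F; apply D, F→G and equate their G entries. Rows 2 and 3 agree on B, D; apply B, D→C, F and equate their C, F entries. No row becomes fully distinguished — the join is lossy.
Dependency preservation: D, F → G is not contained in any single fragment, but the restricted closure of its left-hand side across the fragments still reaches the right-hand side; the remaining FDs each lie inside some fragment. All dependencies are preserved.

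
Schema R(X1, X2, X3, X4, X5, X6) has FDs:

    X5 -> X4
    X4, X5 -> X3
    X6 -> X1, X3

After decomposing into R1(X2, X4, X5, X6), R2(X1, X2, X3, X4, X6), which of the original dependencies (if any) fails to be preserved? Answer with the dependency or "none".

X4, X5 -> X3

Check X4, X5 → X3: no single fragment contains all of {X3, X4, X5}, and the restricted closure of {X4, X5} across the fragments never reaches {X3}.
X5 → X4 is preserved.
X6 → X1, X3 is preserved.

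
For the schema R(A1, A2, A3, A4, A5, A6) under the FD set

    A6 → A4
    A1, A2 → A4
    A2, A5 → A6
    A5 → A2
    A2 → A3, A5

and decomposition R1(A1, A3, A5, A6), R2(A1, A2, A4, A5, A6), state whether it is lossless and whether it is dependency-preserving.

Lossless test: (A1, A5, A6)⁺ = {A1, A2, A3, A4, A5, A6}, which contains all of one fragment — lossless.
Dependency preservation: A2 → A3, A5 is not contained in any single fragment, but the restricted closure of its left-hand side across the fragments still reaches the right-hand side; the remaining FDs each lie inside some fragment. All dependencies are preserved.

lossless and dependency-preserving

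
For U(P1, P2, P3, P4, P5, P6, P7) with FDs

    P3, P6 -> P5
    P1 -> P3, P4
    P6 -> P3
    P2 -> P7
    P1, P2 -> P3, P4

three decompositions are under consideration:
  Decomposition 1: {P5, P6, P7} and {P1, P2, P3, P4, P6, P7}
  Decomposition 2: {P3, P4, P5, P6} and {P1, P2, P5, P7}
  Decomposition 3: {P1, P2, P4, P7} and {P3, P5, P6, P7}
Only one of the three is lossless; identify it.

Decomposition 1

Decomposition 1: common = {P6, P7}, closure = {P3, P5, P6, P7} → lossless.
Decomposition 2: common = {P5}, closure = {P5} → lossy.
Decomposition 3: common = {P7}, closure = {P7} → lossy.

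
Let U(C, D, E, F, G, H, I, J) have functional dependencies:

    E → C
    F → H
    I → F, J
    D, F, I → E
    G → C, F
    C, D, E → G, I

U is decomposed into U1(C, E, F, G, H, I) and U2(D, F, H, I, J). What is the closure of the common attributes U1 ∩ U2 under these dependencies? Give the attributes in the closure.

F, H, I, J

U1 ∩ U2 = {F, H, I}.
I → F, J applies, adding J
Closure: {F, H, I, J}.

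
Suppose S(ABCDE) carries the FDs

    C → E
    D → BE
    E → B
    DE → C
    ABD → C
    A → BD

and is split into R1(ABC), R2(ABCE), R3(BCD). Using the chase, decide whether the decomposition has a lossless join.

No

Chase test. Columns are ABCDE; row i has aⱼ where attribute j ∈ Ri, else bᵢⱼ.
Initial tableau (one row per fragment):
  row 1: a1 a2 a3 b14 b15
  row 2: a1 a2 a3 b24 a5
  row 3: b31 a2 a3 a4 b35
Rows 1 and 2 agree on C; apply C→E and equate their E entries.
Rows 1 and 3 agree on C; apply C→E and equate their E entries.
Rows 1 and 2 agree on A; apply A→BD and equate their BD entries.
No row becomes fully distinguished — the join is lossy.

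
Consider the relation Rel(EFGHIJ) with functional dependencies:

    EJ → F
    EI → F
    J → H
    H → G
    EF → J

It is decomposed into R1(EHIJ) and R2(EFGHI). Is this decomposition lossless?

Yes

Common attributes: R1 ∩ R2 = {EHI}.
Closure of {EHI}: EI → F applies, adding F; H → G applies, adding G; EF → J applies, adding J. So (EHI)⁺ = {EFGHIJ}.
This closure contains every attribute of R1, so R1 ∩ R2 → R1. The join is lossless.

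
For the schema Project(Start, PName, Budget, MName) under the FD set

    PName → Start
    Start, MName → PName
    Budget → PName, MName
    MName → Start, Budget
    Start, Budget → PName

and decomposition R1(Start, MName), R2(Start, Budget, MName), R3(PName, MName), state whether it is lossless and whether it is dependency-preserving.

lossless but not dependency-preserving

Lossless test (chase): Rows 1 and 2 agree on Start, MName; apply Start, MName→PName and equate their PName entries. Rows 1 and 2 agree on MName; apply MName→Start, Budget and equate their Start, Budget entries. Rows 1 and 3 agree on MName; apply MName→Start, Budget and equate their Start, Budget entries. Rows 1 and 3 agree on Start, Budget; apply Start, Budget→PName and equate their PName entries. Row 1 is now all distinguished symbols — the join is lossless.
Dependency preservation: the restricted closure of {PName} across the fragments never reaches {Start}, so PName → Start cannot be enforced without a join — not preserved.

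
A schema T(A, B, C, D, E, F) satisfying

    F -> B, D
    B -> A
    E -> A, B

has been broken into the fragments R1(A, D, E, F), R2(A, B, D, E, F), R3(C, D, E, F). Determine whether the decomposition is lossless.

Yes

Chase test. Columns are A, B, C, D, E, F; row i has aⱼ where attribute j ∈ Ri, else bᵢⱼ.
Initial tableau (one row per fragment):
  row 1: a1 b12 b13 a4 a5 a6
  row 2: a1 a2 b23 a4 a5 a6
  row 3: b31 b32 a3 a4 a5 a6
Rows 1 and 2 agree on F; apply F→B, D and equate their B, D entries.
Rows 1 and 3 agree on F; apply F→B, D and equate their B, D entries.
Rows 1 and 3 agree on B; apply B→A and equate their A entries.
Row 3 is now all distinguished symbols — the join is lossless.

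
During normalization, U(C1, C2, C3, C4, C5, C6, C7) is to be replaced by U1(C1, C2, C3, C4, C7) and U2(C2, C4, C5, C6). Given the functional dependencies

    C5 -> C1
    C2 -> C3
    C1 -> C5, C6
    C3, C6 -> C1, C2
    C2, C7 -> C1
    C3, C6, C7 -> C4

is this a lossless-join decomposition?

No

Common attributes: U1 ∩ U2 = {C2, C4}.
Closure of {C2, C4}: C2 → C3 applies, adding C3. So (C2, C4)⁺ = {C2, C3, C4}.
The closure contains neither all of U1 = {C1, C2, C3, C4, C7} nor all of U2 = {C2, C4, C5, C6}, so the common attributes are not a superkey of either fragment. The join is lossy.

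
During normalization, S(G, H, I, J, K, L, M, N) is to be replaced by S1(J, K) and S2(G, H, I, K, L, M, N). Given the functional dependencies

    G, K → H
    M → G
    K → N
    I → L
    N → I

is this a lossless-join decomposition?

No

Common attributes: S1 ∩ S2 = {K}.
Closure of {K}: K → N applies, adding N; N → I applies, adding I; I → L applies, adding L. So (K)⁺ = {I, K, L, N}.
The closure contains neither all of S1 = {J, K} nor all of S2 = {G, H, I, K, L, M, N}, so the common attributes are not a superkey of either fragment. The join is lossy.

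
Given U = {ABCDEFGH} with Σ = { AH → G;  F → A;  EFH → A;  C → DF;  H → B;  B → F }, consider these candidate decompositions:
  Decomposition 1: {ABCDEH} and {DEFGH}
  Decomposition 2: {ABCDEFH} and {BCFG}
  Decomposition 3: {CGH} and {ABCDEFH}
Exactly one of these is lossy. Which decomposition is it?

Decomposition 2

Decomposition 1: common = {DEH}, closure = {ABDEFGH} → lossless.
Decomposition 2: common = {BCF}, closure = {ABCDF} → lossy.
Decomposition 3: common = {CH}, closure = {ABCDFGH} → lossless.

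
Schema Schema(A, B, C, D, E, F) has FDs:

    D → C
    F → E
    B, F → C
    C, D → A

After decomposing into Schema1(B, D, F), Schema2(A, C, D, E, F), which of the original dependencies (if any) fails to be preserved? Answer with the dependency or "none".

Check B, F → C: no single fragment contains all of {B, C, F}, and the restricted closure of {B, F} across the fragments never reaches {C}.
D → C is preserved.
F → E is preserved.
C, D → A is preserved.

B, F → C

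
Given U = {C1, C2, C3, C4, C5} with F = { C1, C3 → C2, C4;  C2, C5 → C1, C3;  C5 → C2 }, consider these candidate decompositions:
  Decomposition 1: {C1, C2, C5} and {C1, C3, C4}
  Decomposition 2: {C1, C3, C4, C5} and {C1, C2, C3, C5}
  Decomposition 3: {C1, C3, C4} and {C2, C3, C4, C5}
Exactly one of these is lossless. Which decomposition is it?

Decomposition 1: common = {C1}, closure = {C1} → lossy.
Decomposition 2: common = {C1, C3, C5}, closure = {C1, C2, C3, C4, C5} → lossless.
Decomposition 3: common = {C3, C4}, closure = {C3, C4} → lossy.

Decomposition 2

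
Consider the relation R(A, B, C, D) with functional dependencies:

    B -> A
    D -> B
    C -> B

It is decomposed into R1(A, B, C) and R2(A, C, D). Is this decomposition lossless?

Common attributes: R1 ∩ R2 = {A, C}.
Closure of {A, C}: C → B applies, adding B. So (A, C)⁺ = {A, B, C}.
This closure contains every attribute of R1, so R1 ∩ R2 → R1. The join is lossless.

Yes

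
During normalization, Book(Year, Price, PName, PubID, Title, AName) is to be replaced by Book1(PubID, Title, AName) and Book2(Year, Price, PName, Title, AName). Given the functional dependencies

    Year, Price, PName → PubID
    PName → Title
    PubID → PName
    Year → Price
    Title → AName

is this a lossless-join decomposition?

Common attributes: Book1 ∩ Book2 = {Title, AName}.
No dependency enlarges {Title, AName}, so (Title, AName)⁺ = {Title, AName}.
The closure contains neither all of Book1 = {PubID, Title, AName} nor all of Book2 = {Year, Price, PName, Title, AName}, so the common attributes are not a superkey of either fragment. The join is lossy.

No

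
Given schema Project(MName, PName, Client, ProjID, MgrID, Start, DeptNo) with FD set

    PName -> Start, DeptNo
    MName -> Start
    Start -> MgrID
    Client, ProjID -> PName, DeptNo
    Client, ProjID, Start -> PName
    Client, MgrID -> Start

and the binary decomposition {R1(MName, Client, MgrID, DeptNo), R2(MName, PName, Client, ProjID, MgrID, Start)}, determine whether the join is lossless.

Common attributes: R1 ∩ R2 = {MName, Client, MgrID}.
Closure of {MName, Client, MgrID}: MName → Start applies, adding Start. So (MName, Client, MgrID)⁺ = {MName, Client, MgrID, Start}.
The closure contains neither all of R1 = {MName, Client, MgrID, DeptNo} nor all of R2 = {MName, PName, Client, ProjID, MgrID, Start}, so the common attributes are not a superkey of either fragment. The join is lossy.

No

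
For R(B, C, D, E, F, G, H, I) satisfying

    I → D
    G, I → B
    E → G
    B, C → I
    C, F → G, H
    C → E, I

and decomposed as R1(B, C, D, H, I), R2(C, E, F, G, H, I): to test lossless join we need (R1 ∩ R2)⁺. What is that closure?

R1 ∩ R2 = {C, H, I}.
I → D applies, adding D
C → E, I applies, adding E
E → G applies, adding G
G, I → B applies, adding B
Closure: {B, C, D, E, G, H, I}.

B, C, D, E, G, H, I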